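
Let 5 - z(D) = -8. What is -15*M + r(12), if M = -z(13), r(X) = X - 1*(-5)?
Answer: 212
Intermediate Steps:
z(D) = 13 (z(D) = 5 - 1*(-8) = 5 + 8 = 13)
r(X) = 5 + X (r(X) = X + 5 = 5 + X)
M = -13 (M = -1*13 = -13)
-15*M + r(12) = -15*(-13) + (5 + 12) = 195 + 17 = 212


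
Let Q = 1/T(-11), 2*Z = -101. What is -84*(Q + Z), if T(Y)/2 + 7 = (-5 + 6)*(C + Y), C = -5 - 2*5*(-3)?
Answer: 4236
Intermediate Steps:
Z = -101/2 (Z = (½)*(-101) = -101/2 ≈ -50.500)
C = 25 (C = -5 - 10*(-3) = -5 - 1*(-30) = -5 + 30 = 25)
T(Y) = 36 + 2*Y (T(Y) = -14 + 2*((-5 + 6)*(25 + Y)) = -14 + 2*(1*(25 + Y)) = -14 + 2*(25 + Y) = -14 + (50 + 2*Y) = 36 + 2*Y)
Q = 1/14 (Q = 1/(36 + 2*(-11)) = 1/(36 - 22) = 1/14 ≈ 0.071429)
-84*(Q + Z) = -84*(1/14 - 101/2) = -84*(-353/7) = 4236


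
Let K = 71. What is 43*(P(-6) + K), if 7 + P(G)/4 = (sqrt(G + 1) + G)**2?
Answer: 7181 - 2064*I*sqrt(5) ≈ 7181.0 - 4615.2*I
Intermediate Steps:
P(G) = -28 + 4*(G + sqrt(1 + G))**2 (P(G) = -28 + 4*(sqrt(G + 1) + G)**2 = -28 + 4*(sqrt(1 + G) + G)**2 = -28 + 4*(G + sqrt(1 + G))**2)
43*(P(-6) + K) = 43*((-28 + 4*(-6 + sqrt(1 - 6))**2) + 71) = 43*((-28 + 4*(-6 + sqrt(-5))**2) + 71) = 43*((-28 + 4*(-6 + I*sqrt(5))**2) + 71) = 43*(43 + 4*(-6 + I*sqrt(5))**2) = 1849 + 172*(-6 + I*sqrt(5))**2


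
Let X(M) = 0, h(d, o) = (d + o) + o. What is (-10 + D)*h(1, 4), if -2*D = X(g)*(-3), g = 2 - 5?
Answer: -90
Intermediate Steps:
h(d, o) = d + 2*o
g = -3
D = 0 (D = -0*(-3) = -1/2*0 = 0)
(-10 + D)*h(1, 4) = (-10 + 0)*(1 + 2*4) = -10*(1 + 8) = -10*9 = -90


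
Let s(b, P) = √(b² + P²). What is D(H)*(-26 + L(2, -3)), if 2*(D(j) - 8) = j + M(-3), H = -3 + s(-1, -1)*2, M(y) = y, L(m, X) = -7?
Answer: -165 - 33*√2 ≈ -211.67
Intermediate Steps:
s(b, P) = √(P² + b²)
H = -3 + 2*√2 (H = -3 + √((-1)² + (-1)²)*2 = -3 + √(1 + 1)*2 = -3 + √2*2 = -3 + 2*√2 ≈ -0.17157)
D(j) = 13/2 + j/2 (D(j) = 8 + (j - 3)/2 = 8 + (-3 + j)/2 = 8 + (-3/2 + j/2) = 13/2 + j/2)
D(H)*(-26 + L(2, -3)) = (13/2 + (-3 + 2*√2)/2)*(-26 - 7) = (13/2 + (-3/2 + √2))*(-33) = (5 + √2)*(-33) = -165 - 33*√2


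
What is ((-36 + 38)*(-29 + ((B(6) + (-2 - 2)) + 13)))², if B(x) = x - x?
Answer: 1600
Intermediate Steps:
B(x) = 0
((-36 + 38)*(-29 + ((B(6) + (-2 - 2)) + 13)))² = ((-36 + 38)*(-29 + ((0 + (-2 - 2)) + 13)))² = (2*(-29 + ((0 - 4) + 13)))² = (2*(-29 + (-4 + 13)))² = (2*(-29 + 9))² = (2*(-20))² = (-40)² = 1600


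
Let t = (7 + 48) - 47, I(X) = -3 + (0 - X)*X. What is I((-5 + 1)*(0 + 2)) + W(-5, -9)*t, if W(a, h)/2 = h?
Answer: -211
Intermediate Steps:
W(a, h) = 2*h
I(X) = -3 - X² (I(X) = -3 + (-X)*X = -3 - X²)
t = 8 (t = 55 - 47 = 8)
I((-5 + 1)*(0 + 2)) + W(-5, -9)*t = (-3 - ((-5 + 1)*(0 + 2))²) + (2*(-9))*8 = (-3 - (-4*2)²) - 18*8 = (-3 - 1*(-8)²) - 144 = (-3 - 1*64) - 144 = (-3 - 64) - 144 = -67 - 144 = -211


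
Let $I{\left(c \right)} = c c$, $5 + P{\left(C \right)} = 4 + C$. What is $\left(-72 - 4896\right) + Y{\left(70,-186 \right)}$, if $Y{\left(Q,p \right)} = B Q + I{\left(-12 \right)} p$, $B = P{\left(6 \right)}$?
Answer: $-31402$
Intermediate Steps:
$P{\left(C \right)} = -1 + C$ ($P{\left(C \right)} = -5 + \left(4 + C\right) = -1 + C$)
$I{\left(c \right)} = c^{2}$
$B = 5$ ($B = -1 + 6 = 5$)
$Y{\left(Q,p \right)} = 5 Q + 144 p$ ($Y{\left(Q,p \right)} = 5 Q + \left(-12\right)^{2} p = 5 Q + 144 p$)
$\left(-72 - 4896\right) + Y{\left(70,-186 \right)} = \left(-72 - 4896\right) + \left(5 \cdot 70 + 144 \left(-186\right)\right) = \left(-72 - 4896\right) + \left(350 - 26784\right) = -4968 - 26434 = -31402$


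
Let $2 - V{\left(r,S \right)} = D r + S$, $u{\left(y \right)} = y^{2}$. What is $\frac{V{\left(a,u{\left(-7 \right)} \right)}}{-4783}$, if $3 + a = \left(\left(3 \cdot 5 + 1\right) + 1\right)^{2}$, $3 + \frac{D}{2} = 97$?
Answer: $\frac{53815}{4783} \approx 11.251$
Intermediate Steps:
$D = 188$ ($D = -6 + 2 \cdot 97 = -6 + 194 = 188$)
$a = 286$ ($a = -3 + \left(\left(3 \cdot 5 + 1\right) + 1\right)^{2} = -3 + \left(\left(15 + 1\right) + 1\right)^{2} = -3 + \left(16 + 1\right)^{2} = -3 + 17^{2} = -3 + 289 = 286$)
$V{\left(r,S \right)} = 2 - S - 188 r$ ($V{\left(r,S \right)} = 2 - \left(188 r + S\right) = 2 - \left(S + 188 r\right) = 2 - S - 188 r$)
$\frac{V{\left(a,u{\left(-7 \right)} \right)}}{-4783} = \frac{2 - \left(-7\right)^{2} - 53768}{-4783} = \left(2 - 49 - 53768\right) \left(- \frac{1}{4783}\right) = \left(-53815\right) \left(- \frac{1}{4783}\right) = \frac{53815}{4783}$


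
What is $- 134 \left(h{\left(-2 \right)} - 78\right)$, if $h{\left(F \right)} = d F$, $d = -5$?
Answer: $9112$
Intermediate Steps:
$h{\left(F \right)} = - 5 F$
$- 134 \left(h{\left(-2 \right)} - 78\right) = - 134 \left(\left(-5\right) \left(-2\right) - 78\right) = - 134 \left(10 - 78\right) = \left(-134\right) \left(-68\right) = 9112$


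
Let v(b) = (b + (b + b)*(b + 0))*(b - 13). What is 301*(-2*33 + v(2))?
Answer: -52976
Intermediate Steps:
v(b) = (-13 + b)*(b + 2*b**2) (v(b) = (b + (2*b)*b)*(-13 + b) = (b + 2*b**2)*(-13 + b) = (-13 + b)*(b + 2*b**2))
301*(-2*33 + v(2)) = 301*(-2*33 + 2*(-13 - 25*2 + 2*2**2)) = 301*(-66 + 2*(-13 - 50 + 2*4)) = 301*(-66 + 2*(-13 - 50 + 8)) = 301*(-66 + 2*(-55)) = 301*(-66 - 110) = 301*(-176) = -52976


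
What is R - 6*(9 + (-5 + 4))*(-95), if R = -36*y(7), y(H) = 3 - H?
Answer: 4704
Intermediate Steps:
R = 144 (R = -36*(3 - 1*7) = -36*(3 - 7) = -36*(-4) = 144)
R - 6*(9 + (-5 + 4))*(-95) = 144 - 6*(9 + (-5 + 4))*(-95) = 144 - 6*(9 - 1)*(-95) = 144 - 6*8*(-95) = 144 - 48*(-95) = 144 - 1*(-4560) = 144 + 4560 = 4704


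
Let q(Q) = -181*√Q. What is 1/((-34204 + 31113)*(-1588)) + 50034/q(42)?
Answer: 1/4908508 - 8339*√42/1267 ≈ -42.654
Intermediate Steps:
1/((-34204 + 31113)*(-1588)) + 50034/q(42) = 1/((-34204 + 31113)*(-1588)) + 50034/((-181*√42)) = -1/1588/(-3091) + 50034*(-√42/7602) = -1/3091*(-1/1588) - 8339*√42/1267 = 1/4908508 - 8339*√42/1267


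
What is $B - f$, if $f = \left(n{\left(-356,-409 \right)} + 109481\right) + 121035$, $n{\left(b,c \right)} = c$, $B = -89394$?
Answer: $-319501$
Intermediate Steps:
$f = 230107$ ($f = \left(-409 + 109481\right) + 121035 = 109072 + 121035 = 230107$)
$B - f = -89394 - 230107 = -319501$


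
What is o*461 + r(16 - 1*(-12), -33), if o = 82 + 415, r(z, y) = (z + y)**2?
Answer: 229142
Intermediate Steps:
r(z, y) = (y + z)**2
o = 497
o*461 + r(16 - 1*(-12), -33) = 497*461 + (-33 + (16 - 1*(-12)))**2 = 229117 + (-33 + (16 + 12))**2 = 229117 + (-33 + 28)**2 = 229117 + (-5)**2 = 229117 + 25 = 229142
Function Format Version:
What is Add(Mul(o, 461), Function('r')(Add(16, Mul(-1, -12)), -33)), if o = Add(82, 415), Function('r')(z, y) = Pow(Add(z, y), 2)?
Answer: 229142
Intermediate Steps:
Function('r')(z, y) = Pow(Add(y, z), 2)
o = 497
Add(Mul(o, 461), Function('r')(Add(16, Mul(-1, -12)), -33)) = Add(Mul(497, 461), Pow(Add(-33, Add(16, Mul(-1, -12))), 2)) = Add(229117, Pow(Add(-33, Add(16, 12)), 2)) = Add(229117, Pow(Add(-33, 28), 2)) = Add(229117, Pow(-5, 2)) = Add(229117, 25) = 229142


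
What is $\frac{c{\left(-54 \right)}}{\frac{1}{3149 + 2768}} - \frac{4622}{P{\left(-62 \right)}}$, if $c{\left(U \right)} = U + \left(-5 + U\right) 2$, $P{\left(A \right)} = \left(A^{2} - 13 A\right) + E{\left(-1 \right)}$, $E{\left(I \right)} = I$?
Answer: $- \frac{4731403498}{4649} \approx -1.0177 \cdot 10^{6}$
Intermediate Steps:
$P{\left(A \right)} = -1 + A^{2} - 13 A$ ($P{\left(A \right)} = \left(A^{2} - 13 A\right) - 1 = -1 + A^{2} - 13 A$)
$c{\left(U \right)} = -10 + 3 U$ ($c{\left(U \right)} = U + \left(-10 + 2 U\right) = -10 + 3 U$)
$\frac{c{\left(-54 \right)}}{\frac{1}{3149 + 2768}} - \frac{4622}{P{\left(-62 \right)}} = \frac{-10 + 3 \left(-54\right)}{\frac{1}{3149 + 2768}} - \frac{4622}{-1 + \left(-62\right)^{2} - -806} = \frac{-10 - 162}{\frac{1}{5917}} - \frac{4622}{-1 + 3844 + 806} = - 172 \frac{1}{\frac{1}{5917}} - \frac{4622}{4649} = \left(-172\right) 5917 - \frac{4622}{4649} = -1017724 - \frac{4622}{4649} = - \frac{4731403498}{4649}$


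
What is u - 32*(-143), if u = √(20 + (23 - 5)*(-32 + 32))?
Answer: 4576 + 2*√5 ≈ 4580.5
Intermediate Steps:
u = 2*√5 (u = √(20 + 18*0) = √(20 + 0) = √20 = 2*√5 ≈ 4.4721)
u - 32*(-143) = 2*√5 - 32*(-143) = 2*√5 + 4576 = 4576 + 2*√5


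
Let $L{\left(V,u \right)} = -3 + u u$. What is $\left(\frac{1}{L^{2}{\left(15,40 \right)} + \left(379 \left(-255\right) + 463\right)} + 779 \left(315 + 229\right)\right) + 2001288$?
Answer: $\frac{5951657545529}{2454227} \approx 2.4251 \cdot 10^{6}$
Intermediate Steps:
$L{\left(V,u \right)} = -3 + u^{2}$
$\left(\frac{1}{L^{2}{\left(15,40 \right)} + \left(379 \left(-255\right) + 463\right)} + 779 \left(315 + 229\right)\right) + 2001288 = \left(\frac{1}{\left(-3 + 40^{2}\right)^{2} + \left(379 \left(-255\right) + 463\right)} + 779 \left(315 + 229\right)\right) + 2001288 = \left(\frac{1}{\left(-3 + 1600\right)^{2} + \left(-96645 + 463\right)} + 779 \cdot 544\right) + 2001288 = \left(\frac{1}{1597^{2} - 96182} + 423776\right) + 2001288 = \left(\frac{1}{2550409 - 96182} + 423776\right) + 2001288 = \left(\frac{1}{2454227} + 423776\right) + 2001288 = \frac{1040042501153}{2454227} + 2001288 = \frac{5951657545529}{2454227}$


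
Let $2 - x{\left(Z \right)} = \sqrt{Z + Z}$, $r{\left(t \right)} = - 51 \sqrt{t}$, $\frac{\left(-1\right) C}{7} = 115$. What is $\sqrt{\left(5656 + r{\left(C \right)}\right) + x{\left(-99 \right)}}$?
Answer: $\sqrt{5658 - 51 i \sqrt{805} - 3 i \sqrt{22}} \approx 75.834 - 9.6333 i$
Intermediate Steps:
$C = -805$ ($C = \left(-7\right) 115 = -805$)
$x{\left(Z \right)} = 2 - \sqrt{2} \sqrt{Z}$ ($x{\left(Z \right)} = 2 - \sqrt{Z + Z} = 2 - \sqrt{2 Z} = 2 - \sqrt{2} \sqrt{Z}$)
$\sqrt{\left(5656 + r{\left(C \right)}\right) + x{\left(-99 \right)}} = \sqrt{\left(5656 - 51 \sqrt{-805}\right) + \left(2 - \sqrt{2} \sqrt{-99}\right)} = \sqrt{\left(5656 - 51 i \sqrt{805}\right) + \left(2 - \sqrt{2} \cdot 3 i \sqrt{11}\right)} = \sqrt{\left(5656 - 51 i \sqrt{805}\right) + \left(2 - 3 i \sqrt{22}\right)} = \sqrt{5658 - 51 i \sqrt{805} - 3 i \sqrt{22}}$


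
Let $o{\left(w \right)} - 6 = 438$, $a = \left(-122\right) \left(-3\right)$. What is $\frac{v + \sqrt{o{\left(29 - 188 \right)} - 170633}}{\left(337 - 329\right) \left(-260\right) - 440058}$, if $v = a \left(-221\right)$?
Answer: $\frac{40443}{221069} - \frac{i \sqrt{170189}}{442138} \approx 0.18294 - 0.00093306 i$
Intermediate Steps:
$a = 366$
$o{\left(w \right)} = 444$ ($o{\left(w \right)} = 6 + 438 = 444$)
$v = -80886$ ($v = 366 \left(-221\right) = -80886$)
$\frac{v + \sqrt{o{\left(29 - 188 \right)} - 170633}}{\left(337 - 329\right) \left(-260\right) - 440058} = \frac{-80886 + \sqrt{444 - 170633}}{\left(337 - 329\right) \left(-260\right) - 440058} = \frac{-80886 + \sqrt{-170189}}{8 \left(-260\right) - 440058} = \frac{-80886 + i \sqrt{170189}}{-2080 - 440058} = \frac{-80886 + i \sqrt{170189}}{-442138} = \left(-80886 + i \sqrt{170189}\right) \left(- \frac{1}{442138}\right) = \frac{40443}{221069} - \frac{i \sqrt{170189}}{442138}$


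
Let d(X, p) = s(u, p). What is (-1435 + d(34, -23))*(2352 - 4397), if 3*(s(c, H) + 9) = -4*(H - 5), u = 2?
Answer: 8629900/3 ≈ 2.8766e+6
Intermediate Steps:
s(c, H) = -7/3 - 4*H/3 (s(c, H) = -9 + (-4*(H - 5))/3 = -9 + (-4*(-5 + H))/3 = -9 + (20 - 4*H)/3 = -9 + (20/3 - 4*H/3) = -7/3 - 4*H/3)
d(X, p) = -7/3 - 4*p/3
(-1435 + d(34, -23))*(2352 - 4397) = (-1435 + (-7/3 - 4/3*(-23)))*(2352 - 4397) = (-1435 + (-7/3 + 92/3))*(-2045) = (-1435 + 85/3)*(-2045) = -4220/3*(-2045) = 8629900/3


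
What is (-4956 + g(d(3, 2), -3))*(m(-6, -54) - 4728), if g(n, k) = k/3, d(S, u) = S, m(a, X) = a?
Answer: 23466438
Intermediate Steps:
g(n, k) = k/3 (g(n, k) = k*(⅓) = k/3)
(-4956 + g(d(3, 2), -3))*(m(-6, -54) - 4728) = (-4956 + (⅓)*(-3))*(-6 - 4728) = (-4956 - 1)*(-4734) = -4957*(-4734) = 23466438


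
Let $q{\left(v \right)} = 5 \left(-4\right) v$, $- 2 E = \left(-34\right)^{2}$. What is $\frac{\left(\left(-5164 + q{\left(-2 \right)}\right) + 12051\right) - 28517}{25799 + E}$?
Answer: $- \frac{21590}{25221} \approx -0.85603$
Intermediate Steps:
$E = -578$ ($E = - \frac{\left(-34\right)^{2}}{2} = \left(- \frac{1}{2}\right) 1156 = -578$)
$q{\left(v \right)} = - 20 v$
$\frac{\left(\left(-5164 + q{\left(-2 \right)}\right) + 12051\right) - 28517}{25799 + E} = \frac{\left(\left(-5164 - -40\right) + 12051\right) - 28517}{25799 - 578} = \frac{\left(\left(-5164 + 40\right) + 12051\right) - 28517}{25221} = \left(\left(-5124 + 12051\right) - 28517\right) \frac{1}{25221} = \left(6927 - 28517\right) \frac{1}{25221} = \left(-21590\right) \frac{1}{25221} = - \frac{21590}{25221}$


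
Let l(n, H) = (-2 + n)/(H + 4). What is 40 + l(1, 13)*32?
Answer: 648/17 ≈ 38.118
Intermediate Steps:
l(n, H) = (-2 + n)/(4 + H)
40 + l(1, 13)*32 = 40 + ((-2 + 1)/(4 + 13))*32 = 40 + (-1/17)*32 = 40 + ((1/17)*(-1))*32 = 40 - 1/17*32 = 40 - 32/17 = 648/17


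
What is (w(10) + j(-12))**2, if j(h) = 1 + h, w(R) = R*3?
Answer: 361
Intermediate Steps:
w(R) = 3*R
(w(10) + j(-12))**2 = (3*10 + (1 - 12))**2 = (30 - 11)**2 = 19**2 = 361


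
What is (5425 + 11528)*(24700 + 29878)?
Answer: 925260834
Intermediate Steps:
(5425 + 11528)*(24700 + 29878) = 16953*54578 = 925260834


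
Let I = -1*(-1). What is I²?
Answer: 1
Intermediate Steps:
I = 1
I² = 1² = 1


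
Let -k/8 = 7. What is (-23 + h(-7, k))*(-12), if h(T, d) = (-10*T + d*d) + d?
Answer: -37524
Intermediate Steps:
k = -56 (k = -8*7 = -56)
h(T, d) = d + d**2 - 10*T (h(T, d) = (-10*T + d**2) + d = (d**2 - 10*T) + d = d + d**2 - 10*T)
(-23 + h(-7, k))*(-12) = (-23 + (-56 + (-56)**2 - 10*(-7)))*(-12) = (-23 + (-56 + 3136 + 70))*(-12) = (-23 + 3150)*(-12) = 3127*(-12) = -37524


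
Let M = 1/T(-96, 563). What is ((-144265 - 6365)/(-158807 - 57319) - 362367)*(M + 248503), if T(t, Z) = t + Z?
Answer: -504929606428211668/5607269 ≈ -9.0049e+10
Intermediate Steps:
T(t, Z) = Z + t
M = 1/467 (M = 1/(563 - 96) = 1/467 ≈ 0.0021413)
((-144265 - 6365)/(-158807 - 57319) - 362367)*(M + 248503) = ((-144265 - 6365)/(-158807 - 57319) - 362367)*(1/467 + 248503) = (-150630/(-216126) - 362367)*(116050902/467) = (-150630*(-1/216126) - 362367)*(116050902/467) = (25105/36021 - 362367)*(116050902/467) = -13052796602/36021*116050902/467 = -504929606428211668/5607269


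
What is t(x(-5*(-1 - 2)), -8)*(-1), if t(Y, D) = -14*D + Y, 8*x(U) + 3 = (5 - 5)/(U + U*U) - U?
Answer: -439/4 ≈ -109.75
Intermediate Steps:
x(U) = -3/8 - U/8 (x(U) = -3/8 + ((5 - 5)/(U + U*U) - U)/8 = -3/8 + (0/(U + U²) - U)/8 = -3/8 + (0 - U)/8 = -3/8 + (-U)/8 = -3/8 - U/8)
t(Y, D) = Y - 14*D
t(x(-5*(-1 - 2)), -8)*(-1) = ((-3/8 - (-5)*(-1 - 2)/8) - 14*(-8))*(-1) = ((-3/8 - (-5)*(-3)/8) + 112)*(-1) = ((-3/8 - ⅛*15) + 112)*(-1) = ((-3/8 - 15/8) + 112)*(-1) = (-9/4 + 112)*(-1) = (439/4)*(-1) = -439/4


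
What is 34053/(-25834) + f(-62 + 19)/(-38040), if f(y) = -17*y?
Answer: -657130387/491362680 ≈ -1.3374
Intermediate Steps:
34053/(-25834) + f(-62 + 19)/(-38040) = 34053/(-25834) - 17*(-62 + 19)/(-38040) = 34053*(-1/25834) - 17*(-43)*(-1/38040) = -34053/25834 + 731*(-1/38040) = -34053/25834 - 731/38040 = -657130387/491362680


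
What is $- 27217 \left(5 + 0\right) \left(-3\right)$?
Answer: $408255$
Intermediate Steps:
$- 27217 \left(5 + 0\right) \left(-3\right) = - 27217 \cdot 5 \left(-3\right) = \left(-27217\right) \left(-15\right) = 408255$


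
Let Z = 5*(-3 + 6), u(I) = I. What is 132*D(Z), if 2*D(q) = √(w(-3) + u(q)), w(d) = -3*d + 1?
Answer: 330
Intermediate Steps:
Z = 15 (Z = 5*3 = 15)
w(d) = 1 - 3*d
D(q) = √(10 + q)/2 (D(q) = √((1 - 3*(-3)) + q)/2 = √((1 + 9) + q)/2 = √(10 + q)/2)
132*D(Z) = 132*(√(10 + 15)/2) = 132*(√25/2) = 132*((½)*5) = 132*(5/2) = 330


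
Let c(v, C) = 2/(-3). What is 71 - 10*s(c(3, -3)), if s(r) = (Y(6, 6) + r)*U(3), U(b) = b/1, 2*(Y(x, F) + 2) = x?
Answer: 61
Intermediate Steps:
Y(x, F) = -2 + x/2
c(v, C) = -⅔ (c(v, C) = 2*(-⅓) = -⅔)
U(b) = b (U(b) = b*1 = b)
s(r) = 3 + 3*r (s(r) = ((-2 + (½)*6) + r)*3 = ((-2 + 3) + r)*3 = (1 + r)*3 = 3 + 3*r)
71 - 10*s(c(3, -3)) = 71 - 10*(3 + 3*(-⅔)) = 71 - 10*(3 - 2) = 71 - 10*1 = 71 - 10 = 61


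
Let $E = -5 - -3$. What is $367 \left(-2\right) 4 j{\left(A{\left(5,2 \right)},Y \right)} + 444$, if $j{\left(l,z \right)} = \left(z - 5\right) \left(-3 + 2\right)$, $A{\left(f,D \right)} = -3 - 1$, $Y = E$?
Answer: $-20108$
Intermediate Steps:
$E = -2$ ($E = -5 + 3 = -2$)
$Y = -2$
$A{\left(f,D \right)} = -4$ ($A{\left(f,D \right)} = -3 - 1 = -4$)
$j{\left(l,z \right)} = 5 - z$ ($j{\left(l,z \right)} = \left(-5 + z\right) \left(-1\right) = 5 - z$)
$367 \left(-2\right) 4 j{\left(A{\left(5,2 \right)},Y \right)} + 444 = 367 \left(-2\right) 4 \left(5 - -2\right) + 444 = 367 \left(- 8 \left(5 + 2\right)\right) + 444 = 367 \left(\left(-8\right) 7\right) + 444 = 367 \left(-56\right) + 444 = -20552 + 444 = -20108$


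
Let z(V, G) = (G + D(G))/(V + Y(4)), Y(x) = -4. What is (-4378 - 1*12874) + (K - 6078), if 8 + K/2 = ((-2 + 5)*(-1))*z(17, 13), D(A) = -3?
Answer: -303558/13 ≈ -23351.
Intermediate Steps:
z(V, G) = (-3 + G)/(-4 + V) (z(V, G) = (G - 3)/(V - 4) = (-3 + G)/(-4 + V))
K = -268/13 (K = -16 + 2*(((-2 + 5)*(-1))*((-3 + 13)/(-4 + 17))) = -16 + 2*((3*(-1))*(10/13)) = -16 + 2*(-3*10/13) = -16 + 2*(-30/13) = -16 - 60/13 = -268/13 ≈ -20.615)
(-4378 - 1*12874) + (K - 6078) = (-4378 - 1*12874) + (-268/13 - 6078) = (-4378 - 12874) - 79282/13 = -17252 - 79282/13 = -303558/13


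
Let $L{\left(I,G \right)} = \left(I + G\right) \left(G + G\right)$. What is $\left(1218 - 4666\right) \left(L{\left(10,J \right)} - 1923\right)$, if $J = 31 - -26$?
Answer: $-19705320$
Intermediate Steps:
$J = 57$ ($J = 31 + 26 = 57$)
$L{\left(I,G \right)} = 2 G \left(G + I\right)$ ($L{\left(I,G \right)} = \left(G + I\right) 2 G = 2 G \left(G + I\right)$)
$\left(1218 - 4666\right) \left(L{\left(10,J \right)} - 1923\right) = \left(1218 - 4666\right) \left(2 \cdot 57 \left(57 + 10\right) - 1923\right) = - 3448 \left(2 \cdot 57 \cdot 67 - 1923\right) = - 3448 \left(7638 - 1923\right) = \left(-3448\right) 5715 = -19705320$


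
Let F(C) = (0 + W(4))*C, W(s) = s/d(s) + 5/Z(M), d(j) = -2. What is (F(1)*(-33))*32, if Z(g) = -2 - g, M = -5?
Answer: 352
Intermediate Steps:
W(s) = 5/3 - s/2 (W(s) = s/(-2) + 5/(-2 - 1*(-5)) = s*(-½) + 5/(-2 + 5) = -s/2 + 5/3 = 5/3 - s/2)
F(C) = -C/3 (F(C) = (0 + (5/3 - ½*4))*C = (0 + (5/3 - 2))*C = (0 - ⅓)*C = -C/3)
(F(1)*(-33))*32 = (-⅓*1*(-33))*32 = -⅓*(-33)*32 = 11*32 = 352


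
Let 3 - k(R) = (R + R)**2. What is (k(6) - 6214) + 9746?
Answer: 3391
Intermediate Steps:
k(R) = 3 - 4*R**2 (k(R) = 3 - (R + R)**2 = 3 - (2*R)**2 = 3 - 4*R**2)
(k(6) - 6214) + 9746 = ((3 - 4*6**2) - 6214) + 9746 = ((3 - 4*36) - 6214) + 9746 = ((3 - 144) - 6214) + 9746 = (-141 - 6214) + 9746 = -6355 + 9746 = 3391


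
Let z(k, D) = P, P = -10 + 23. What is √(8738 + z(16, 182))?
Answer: √8751 ≈ 93.547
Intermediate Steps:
P = 13
z(k, D) = 13
√(8738 + z(16, 182)) = √(8738 + 13) = √8751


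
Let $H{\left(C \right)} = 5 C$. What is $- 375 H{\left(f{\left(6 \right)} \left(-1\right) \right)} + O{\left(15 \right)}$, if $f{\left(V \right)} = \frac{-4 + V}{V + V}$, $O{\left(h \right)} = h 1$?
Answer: $\frac{655}{2} \approx 327.5$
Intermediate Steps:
$O{\left(h \right)} = h$
$f{\left(V \right)} = \frac{-4 + V}{2 V}$
$- 375 H{\left(f{\left(6 \right)} \left(-1\right) \right)} + O{\left(15 \right)} = - 375 \cdot 5 \frac{-4 + 6}{2 \cdot 6} \left(-1\right) + 15 = - 375 \cdot 5 \cdot \frac{1}{2} \cdot \frac{1}{6} \cdot 2 \left(-1\right) + 15 = - 375 \cdot 5 \cdot \frac{1}{6} \left(-1\right) + 15 = - 375 \cdot 5 \left(- \frac{1}{6}\right) + 15 = \left(-375\right) \left(- \frac{5}{6}\right) + 15 = \frac{625}{2} + 15 = \frac{655}{2}$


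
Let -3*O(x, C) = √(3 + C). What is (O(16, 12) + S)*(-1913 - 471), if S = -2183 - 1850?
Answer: 9614672 + 2384*√15/3 ≈ 9.6177e+6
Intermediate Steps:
O(x, C) = -√(3 + C)/3
S = -4033
(O(16, 12) + S)*(-1913 - 471) = (-√(3 + 12)/3 - 4033)*(-1913 - 471) = (-√15/3 - 4033)*(-2384) = (-4033 - √15/3)*(-2384) = 9614672 + 2384*√15/3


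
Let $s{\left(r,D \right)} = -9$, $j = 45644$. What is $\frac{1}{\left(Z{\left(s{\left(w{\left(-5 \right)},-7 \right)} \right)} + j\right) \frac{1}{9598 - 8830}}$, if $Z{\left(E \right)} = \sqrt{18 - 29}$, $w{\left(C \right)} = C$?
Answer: $\frac{11684864}{694458249} - \frac{256 i \sqrt{11}}{694458249} \approx 0.016826 - 1.2226 \cdot 10^{-6} i$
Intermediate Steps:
$Z{\left(E \right)} = i \sqrt{11}$ ($Z{\left(E \right)} = \sqrt{-11} = i \sqrt{11}$)
$\frac{1}{\left(Z{\left(s{\left(w{\left(-5 \right)},-7 \right)} \right)} + j\right) \frac{1}{9598 - 8830}} = \frac{1}{\left(i \sqrt{11} + 45644\right) \frac{1}{9598 - 8830}} = \frac{1}{\left(45644 + i \sqrt{11}\right) \frac{1}{768}} = \frac{1}{\frac{11411}{192} + \frac{i \sqrt{11}}{768}}$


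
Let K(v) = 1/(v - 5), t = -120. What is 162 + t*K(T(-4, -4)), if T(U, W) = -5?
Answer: 174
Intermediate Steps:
K(v) = 1/(-5 + v)
162 + t*K(T(-4, -4)) = 162 - 120/(-5 - 5) = 162 - 120/(-10) = 162 - 120*(-⅒) = 162 + 12 = 174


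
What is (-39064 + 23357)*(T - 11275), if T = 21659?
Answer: -163101488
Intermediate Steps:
(-39064 + 23357)*(T - 11275) = (-39064 + 23357)*(21659 - 11275) = -15707*10384 = -163101488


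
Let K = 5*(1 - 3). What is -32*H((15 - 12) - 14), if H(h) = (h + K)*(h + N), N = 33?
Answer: 14784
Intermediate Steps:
K = -10 (K = 5*(-2) = -10)
H(h) = (-10 + h)*(33 + h) (H(h) = (h - 10)*(h + 33) = (-10 + h)*(33 + h))
-32*H((15 - 12) - 14) = -32*(-330 + ((15 - 12) - 14)² + 23*((15 - 12) - 14)) = -32*(-330 + (3 - 14)² + 23*(3 - 14)) = -32*(-330 + (-11)² + 23*(-11)) = -32*(-330 + 121 - 253) = -32*(-462) = 14784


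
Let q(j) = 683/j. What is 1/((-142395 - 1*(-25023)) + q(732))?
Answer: -732/85915621 ≈ -8.5200e-6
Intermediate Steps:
1/((-142395 - 1*(-25023)) + q(732)) = 1/((-142395 - 1*(-25023)) + 683/732) = 1/((-142395 + 25023) + 683*(1/732)) = 1/(-117372 + 683/732) = 1/(-85915621/732) = -732/85915621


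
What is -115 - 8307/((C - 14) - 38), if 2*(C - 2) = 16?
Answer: 1159/14 ≈ 82.786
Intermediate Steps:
C = 10 (C = 2 + (½)*16 = 2 + 8 = 10)
-115 - 8307/((C - 14) - 38) = -115 - 8307/((10 - 14) - 38) = -115 - 8307/(-4 - 38) = -115 - 8307/(-42) = -115 - 8307*(-1)/42 = -115 - 71*(-39/14) = -115 + 2769/14 = 1159/14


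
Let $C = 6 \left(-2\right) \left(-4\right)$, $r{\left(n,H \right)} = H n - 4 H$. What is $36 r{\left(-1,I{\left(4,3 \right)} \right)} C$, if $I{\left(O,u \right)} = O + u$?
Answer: $-60480$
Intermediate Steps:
$r{\left(n,H \right)} = - 4 H + H n$
$C = 48$ ($C = \left(-12\right) \left(-4\right) = 48$)
$36 r{\left(-1,I{\left(4,3 \right)} \right)} C = 36 \left(4 + 3\right) \left(-4 - 1\right) 48 = 36 \cdot 7 \left(-5\right) 48 = 36 \left(-35\right) 48 = \left(-1260\right) 48 = -60480$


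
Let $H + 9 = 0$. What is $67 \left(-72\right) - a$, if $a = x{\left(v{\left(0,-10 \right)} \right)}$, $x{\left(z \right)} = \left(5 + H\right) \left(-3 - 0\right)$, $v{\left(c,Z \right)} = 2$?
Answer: $-4836$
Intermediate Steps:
$H = -9$ ($H = -9 + 0 = -9$)
$x{\left(z \right)} = 12$ ($x{\left(z \right)} = \left(5 - 9\right) \left(-3 - 0\right) = - 4 \left(-3 + 0\right) = \left(-4\right) \left(-3\right) = 12$)
$a = 12$
$67 \left(-72\right) - a = 67 \left(-72\right) - 12 = -4824 - 12 = -4836$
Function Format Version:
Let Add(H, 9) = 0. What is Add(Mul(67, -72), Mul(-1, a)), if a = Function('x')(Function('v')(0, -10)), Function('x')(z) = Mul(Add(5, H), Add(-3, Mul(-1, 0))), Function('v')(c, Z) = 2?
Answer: -4836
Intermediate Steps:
H = -9 (H = Add(-9, 0) = -9)
Function('x')(z) = 12 (Function('x')(z) = Mul(Add(5, -9), Add(-3, Mul(-1, 0))) = Mul(-4, Add(-3, 0)) = Mul(-4, -3) = 12)
a = 12
Add(Mul(67, -72), Mul(-1, a)) = Add(Mul(67, -72), Mul(-1, 12)) = Add(-4824, -12) = -4836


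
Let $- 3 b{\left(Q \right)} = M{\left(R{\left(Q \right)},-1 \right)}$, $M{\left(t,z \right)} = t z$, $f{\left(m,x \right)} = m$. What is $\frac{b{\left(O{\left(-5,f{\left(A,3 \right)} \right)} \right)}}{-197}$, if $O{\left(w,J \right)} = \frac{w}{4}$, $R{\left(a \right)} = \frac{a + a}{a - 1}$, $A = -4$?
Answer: $- \frac{10}{5319} \approx -0.0018801$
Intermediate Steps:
$R{\left(a \right)} = \frac{2 a}{-1 + a}$
$O{\left(w,J \right)} = \frac{w}{4}$ ($O{\left(w,J \right)} = w \frac{1}{4} = \frac{w}{4}$)
$b{\left(Q \right)} = \frac{2 Q}{3 \left(-1 + Q\right)}$ ($b{\left(Q \right)} = - \frac{\frac{2 Q}{-1 + Q} \left(-1\right)}{3} = - \frac{\left(-2\right) Q \frac{1}{-1 + Q}}{3} = \frac{2 Q}{3 \left(-1 + Q\right)}$)
$\frac{b{\left(O{\left(-5,f{\left(A,3 \right)} \right)} \right)}}{-197} = \frac{\frac{2}{3} \cdot \frac{1}{4} \left(-5\right) \frac{1}{-1 + \frac{1}{4} \left(-5\right)}}{-197} = \frac{2}{3} \left(- \frac{5}{4}\right) \frac{1}{-1 - \frac{5}{4}} \left(- \frac{1}{197}\right) = \frac{2}{3} \left(- \frac{5}{4}\right) \frac{1}{- \frac{9}{4}} \left(- \frac{1}{197}\right) = \frac{2}{3} \left(- \frac{5}{4}\right) \left(- \frac{4}{9}\right) \left(- \frac{1}{197}\right) = \frac{10}{27} \left(- \frac{1}{197}\right) = - \frac{10}{5319}$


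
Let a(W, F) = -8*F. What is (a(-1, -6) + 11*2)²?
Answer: 4900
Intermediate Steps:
(a(-1, -6) + 11*2)² = (-8*(-6) + 11*2)² = (48 + 22)² = 70² = 4900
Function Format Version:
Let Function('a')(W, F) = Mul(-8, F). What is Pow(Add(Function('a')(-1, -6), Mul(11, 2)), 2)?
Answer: 4900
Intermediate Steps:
Pow(Add(Function('a')(-1, -6), Mul(11, 2)), 2) = Pow(Add(Mul(-8, -6), Mul(11, 2)), 2) = Pow(Add(48, 22), 2) = Pow(70, 2) = 4900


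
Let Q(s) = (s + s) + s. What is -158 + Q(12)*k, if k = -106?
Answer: -3974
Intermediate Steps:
Q(s) = 3*s (Q(s) = 2*s + s = 3*s)
-158 + Q(12)*k = -158 + (3*12)*(-106) = -158 + 36*(-106) = -158 - 3816 = -3974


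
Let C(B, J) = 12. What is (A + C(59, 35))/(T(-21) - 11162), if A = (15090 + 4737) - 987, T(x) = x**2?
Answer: -18852/10721 ≈ -1.7584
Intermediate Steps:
A = 18840 (A = 19827 - 987 = 18840)
(A + C(59, 35))/(T(-21) - 11162) = (18840 + 12)/((-21)**2 - 11162) = 18852/(441 - 11162) = 18852/(-10721) = 18852*(-1/10721) = -18852/10721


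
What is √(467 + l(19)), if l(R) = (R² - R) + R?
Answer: 6*√23 ≈ 28.775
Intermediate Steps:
l(R) = R²
√(467 + l(19)) = √(467 + 19²) = √(467 + 361) = √828 = 6*√23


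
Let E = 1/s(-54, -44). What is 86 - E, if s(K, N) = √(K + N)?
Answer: 86 + I*√2/14 ≈ 86.0 + 0.10102*I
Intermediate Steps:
E = -I*√2/14 (E = 1/(√(-54 - 44)) = 1/(√(-98)) = 1/(7*I*√2) = -I*√2/14 ≈ -0.10102*I)
86 - E = 86 - (-1)*I*√2/14 = 86 + I*√2/14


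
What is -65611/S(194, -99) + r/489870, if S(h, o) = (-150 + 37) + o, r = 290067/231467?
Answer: 1239924772508399/4006402121580 ≈ 309.49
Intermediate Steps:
r = 290067/231467 (r = 290067*(1/231467) = 290067/231467 ≈ 1.2532)
S(h, o) = -113 + o
-65611/S(194, -99) + r/489870 = -65611/(-113 - 99) + (290067/231467)/489870 = -65611/(-212) + (290067/231467)*(1/489870) = -65611*(-1/212) + 96689/37796246430 = 65611/212 + 96689/37796246430 = 1239924772508399/4006402121580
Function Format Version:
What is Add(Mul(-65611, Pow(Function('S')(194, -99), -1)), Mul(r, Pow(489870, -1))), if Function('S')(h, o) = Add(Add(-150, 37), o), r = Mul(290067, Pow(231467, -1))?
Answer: Rational(1239924772508399, 4006402121580) ≈ 309.49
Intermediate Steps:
r = Rational(290067, 231467) (r = Mul(290067, Rational(1, 231467)) = Rational(290067, 231467) ≈ 1.2532)
Function('S')(h, o) = Add(-113, o)
Add(Mul(-65611, Pow(Function('S')(194, -99), -1)), Mul(r, Pow(489870, -1))) = Add(Mul(-65611, Pow(Add(-113, -99), -1)), Mul(Rational(290067, 231467), Pow(489870, -1))) = Add(Mul(-65611, Pow(-212, -1)), Mul(Rational(290067, 231467), Rational(1, 489870))) = Add(Mul(-65611, Rational(-1, 212)), Rational(96689, 37796246430)) = Add(Rational(65611, 212), Rational(96689, 37796246430)) = Rational(1239924772508399, 4006402121580)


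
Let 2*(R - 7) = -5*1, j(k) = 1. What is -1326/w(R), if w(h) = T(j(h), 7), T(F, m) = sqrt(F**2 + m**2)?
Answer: -663*sqrt(2)/5 ≈ -187.52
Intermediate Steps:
R = 9/2 (R = 7 + (-5*1)/2 = 7 + (1/2)*(-5) = 7 - 5/2 = 9/2 ≈ 4.5000)
w(h) = 5*sqrt(2) (w(h) = sqrt(1**2 + 7**2) = sqrt(1 + 49) = sqrt(50) = 5*sqrt(2))
-1326/w(R) = -1326*sqrt(2)/10 = -663*sqrt(2)/5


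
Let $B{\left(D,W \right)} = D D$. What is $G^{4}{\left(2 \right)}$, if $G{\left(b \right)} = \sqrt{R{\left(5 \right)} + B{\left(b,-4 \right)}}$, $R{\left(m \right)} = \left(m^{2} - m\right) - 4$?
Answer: $400$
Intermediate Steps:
$R{\left(m \right)} = -4 + m^{2} - m$
$B{\left(D,W \right)} = D^{2}$
$G{\left(b \right)} = \sqrt{16 + b^{2}}$ ($G{\left(b \right)} = \sqrt{\left(-4 + 5^{2} - 5\right) + b^{2}} = \sqrt{\left(-4 + 25 - 5\right) + b^{2}} = \sqrt{16 + b^{2}}$)
$G^{4}{\left(2 \right)} = \left(\sqrt{16 + 2^{2}}\right)^{4} = \left(\sqrt{16 + 4}\right)^{4} = \left(\sqrt{20}\right)^{4} = \left(2 \sqrt{5}\right)^{4} = 400$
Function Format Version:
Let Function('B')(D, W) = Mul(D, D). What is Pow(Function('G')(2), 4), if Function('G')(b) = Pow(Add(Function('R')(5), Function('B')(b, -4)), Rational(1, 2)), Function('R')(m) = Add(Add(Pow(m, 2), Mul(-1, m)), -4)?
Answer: 400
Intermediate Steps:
Function('R')(m) = Add(-4, Pow(m, 2), Mul(-1, m))
Function('B')(D, W) = Pow(D, 2)
Function('G')(b) = Pow(Add(16, Pow(b, 2)), Rational(1, 2)) (Function('G')(b) = Pow(Add(Add(-4, Pow(5, 2), Mul(-1, 5)), Pow(b, 2)), Rational(1, 2)) = Pow(Add(Add(-4, 25, -5), Pow(b, 2)), Rational(1, 2)) = Pow(Add(16, Pow(b, 2)), Rational(1, 2)))
Pow(Function('G')(2), 4) = Pow(Pow(Add(16, Pow(2, 2)), Rational(1, 2)), 4) = Pow(Pow(Add(16, 4), Rational(1, 2)), 4) = Pow(Pow(20, Rational(1, 2)), 4) = Pow(Mul(2, Pow(5, Rational(1, 2))), 4) = 400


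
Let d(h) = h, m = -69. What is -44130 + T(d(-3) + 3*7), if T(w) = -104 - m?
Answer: -44165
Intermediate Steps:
T(w) = -35 (T(w) = -104 - 1*(-69) = -104 + 69 = -35)
-44130 + T(d(-3) + 3*7) = -44130 - 35 = -44165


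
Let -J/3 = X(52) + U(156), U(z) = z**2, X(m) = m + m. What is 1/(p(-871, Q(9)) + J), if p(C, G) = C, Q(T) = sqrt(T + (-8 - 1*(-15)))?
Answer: -1/74191 ≈ -1.3479e-5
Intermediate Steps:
X(m) = 2*m
Q(T) = sqrt(7 + T) (Q(T) = sqrt(T + (-8 + 15)) = sqrt(T + 7) = sqrt(7 + T))
J = -73320 (J = -3*(2*52 + 156**2) = -3*(104 + 24336) = -3*24440 = -73320)
1/(p(-871, Q(9)) + J) = 1/(-871 - 73320) = 1/(-74191) = -1/74191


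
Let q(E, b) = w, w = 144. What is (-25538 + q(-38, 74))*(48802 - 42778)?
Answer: -152973456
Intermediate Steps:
q(E, b) = 144
(-25538 + q(-38, 74))*(48802 - 42778) = (-25538 + 144)*(48802 - 42778) = -25394*6024 = -152973456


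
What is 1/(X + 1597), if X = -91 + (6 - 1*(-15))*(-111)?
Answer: -1/825 ≈ -0.0012121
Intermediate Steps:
X = -2422 (X = -91 + (6 + 15)*(-111) = -91 + 21*(-111) = -91 - 2331 = -2422)
1/(X + 1597) = 1/(-2422 + 1597) = 1/(-825) = -1/825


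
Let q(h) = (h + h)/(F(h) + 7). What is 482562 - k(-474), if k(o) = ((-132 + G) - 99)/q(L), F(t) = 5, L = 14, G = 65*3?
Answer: 3378042/7 ≈ 4.8258e+5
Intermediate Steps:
G = 195
q(h) = h/6 (q(h) = (h + h)/(5 + 7) = (2*h)/12 = (2*h)*(1/12) = h/6)
k(o) = -108/7 (k(o) = ((-132 + 195) - 99)/(((⅙)*14)) = (63 - 99)/(7/3) = -36*3/7 = -108/7)
482562 - k(-474) = 482562 - 1*(-108/7) = 482562 + 108/7 = 3378042/7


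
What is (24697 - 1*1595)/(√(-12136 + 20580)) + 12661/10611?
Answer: 12661/10611 + 11551*√2111/2111 ≈ 252.60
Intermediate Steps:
(24697 - 1*1595)/(√(-12136 + 20580)) + 12661/10611 = (24697 - 1595)/(√8444) + 12661*(1/10611) = 23102/((2*√2111)) + 12661/10611 = 23102*(√2111/4222) + 12661/10611 = 11551*√2111/2111 + 12661/10611 = 12661/10611 + 11551*√2111/2111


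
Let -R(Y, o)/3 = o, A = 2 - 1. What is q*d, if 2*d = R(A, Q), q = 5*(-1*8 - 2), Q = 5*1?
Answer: 375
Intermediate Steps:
A = 1
Q = 5
q = -50 (q = 5*(-8 - 2) = 5*(-10) = -50)
R(Y, o) = -3*o
d = -15/2 (d = (-3*5)/2 = (½)*(-15) = -15/2 ≈ -7.5000)
q*d = -50*(-15/2) = 375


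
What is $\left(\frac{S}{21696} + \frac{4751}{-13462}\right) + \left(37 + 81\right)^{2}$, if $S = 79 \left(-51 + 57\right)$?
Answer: $\frac{338892299445}{24339296} \approx 13924.0$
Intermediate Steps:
$S = 474$ ($S = 79 \cdot 6 = 474$)
$\left(\frac{S}{21696} + \frac{4751}{-13462}\right) + \left(37 + 81\right)^{2} = \left(\frac{474}{21696} + \frac{4751}{-13462}\right) + \left(37 + 81\right)^{2} = \left(474 \cdot \frac{1}{21696} + 4751 \left(- \frac{1}{13462}\right)\right) + 118^{2} = \left(\frac{79}{3616} - \frac{4751}{13462}\right) + 13924 = - \frac{8058059}{24339296} + 13924 = \frac{338892299445}{24339296}$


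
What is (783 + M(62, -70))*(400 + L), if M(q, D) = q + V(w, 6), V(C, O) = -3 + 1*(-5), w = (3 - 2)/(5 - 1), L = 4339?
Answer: 3966543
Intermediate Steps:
w = ¼ (w = 1/4 = 1*(¼) = ¼ ≈ 0.25000)
V(C, O) = -8 (V(C, O) = -3 - 5 = -8)
M(q, D) = -8 + q (M(q, D) = q - 8 = -8 + q)
(783 + M(62, -70))*(400 + L) = (783 + (-8 + 62))*(400 + 4339) = (783 + 54)*4739 = 837*4739 = 3966543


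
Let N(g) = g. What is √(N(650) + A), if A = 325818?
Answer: 2*√81617 ≈ 571.37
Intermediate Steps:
√(N(650) + A) = √(650 + 325818) = √326468 = 2*√81617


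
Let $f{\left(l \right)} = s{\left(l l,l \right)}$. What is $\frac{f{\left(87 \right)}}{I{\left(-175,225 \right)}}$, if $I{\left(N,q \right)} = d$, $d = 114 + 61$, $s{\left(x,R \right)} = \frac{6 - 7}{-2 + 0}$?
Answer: $\frac{1}{350} \approx 0.0028571$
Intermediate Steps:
$s{\left(x,R \right)} = \frac{1}{2}$ ($s{\left(x,R \right)} = - \frac{1}{-2} = \left(-1\right) \left(- \frac{1}{2}\right) = \frac{1}{2}$)
$d = 175$
$I{\left(N,q \right)} = 175$
$f{\left(l \right)} = \frac{1}{2}$
$\frac{f{\left(87 \right)}}{I{\left(-175,225 \right)}} = \frac{1}{2 \cdot 175} = \frac{1}{2} \cdot \frac{1}{175} = \frac{1}{350}$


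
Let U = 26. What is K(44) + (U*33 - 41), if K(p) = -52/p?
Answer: 8974/11 ≈ 815.82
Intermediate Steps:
K(44) + (U*33 - 41) = -52/44 + (26*33 - 41) = -52*1/44 + (858 - 41) = -13/11 + 817 = 8974/11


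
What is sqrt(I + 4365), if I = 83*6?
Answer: sqrt(4863) ≈ 69.735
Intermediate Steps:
I = 498
sqrt(I + 4365) = sqrt(498 + 4365) = sqrt(4863)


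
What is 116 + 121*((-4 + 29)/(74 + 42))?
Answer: 16481/116 ≈ 142.08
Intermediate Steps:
116 + 121*((-4 + 29)/(74 + 42)) = 116 + 121*(25/116) = 116 + 3025/116 = 16481/116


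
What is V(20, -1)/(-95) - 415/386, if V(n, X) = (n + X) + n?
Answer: -54479/36670 ≈ -1.4857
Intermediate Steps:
V(n, X) = X + 2*n (V(n, X) = (X + n) + n = X + 2*n)
V(20, -1)/(-95) - 415/386 = (-1 + 2*20)/(-95) - 415/386 = (-1 + 40)*(-1/95) - 415*1/386 = 39*(-1/95) - 415/386 = -39/95 - 415/386 = -54479/36670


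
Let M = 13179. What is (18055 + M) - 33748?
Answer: -2514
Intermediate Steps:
(18055 + M) - 33748 = (18055 + 13179) - 33748 = 31234 - 33748 = -2514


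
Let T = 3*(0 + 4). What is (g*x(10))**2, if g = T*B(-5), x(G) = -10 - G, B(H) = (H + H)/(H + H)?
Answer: 57600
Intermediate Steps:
B(H) = 1 (B(H) = (2*H)/((2*H)) = (2*H)*(1/(2*H)) = 1)
T = 12 (T = 3*4 = 12)
g = 12 (g = 12*1 = 12)
(g*x(10))**2 = (12*(-10 - 1*10))**2 = (12*(-10 - 10))**2 = (12*(-20))**2 = (-240)**2 = 57600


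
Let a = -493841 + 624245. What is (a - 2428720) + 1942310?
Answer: -356006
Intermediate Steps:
a = 130404
(a - 2428720) + 1942310 = (130404 - 2428720) + 1942310 = -2298316 + 1942310 = -356006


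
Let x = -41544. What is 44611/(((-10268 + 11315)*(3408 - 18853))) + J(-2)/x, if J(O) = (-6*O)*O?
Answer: -6783414/3110205985 ≈ -0.0021810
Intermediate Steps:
J(O) = -6*O²
44611/(((-10268 + 11315)*(3408 - 18853))) + J(-2)/x = 44611/(((-10268 + 11315)*(3408 - 18853))) - 6*(-2)²/(-41544) = 44611/((1047*(-15445))) - 6*4*(-1/41544) = 44611/(-16170915) - 24*(-1/41544) = 44611*(-1/16170915) + 1/1731 = -44611/16170915 + 1/1731 = -6783414/3110205985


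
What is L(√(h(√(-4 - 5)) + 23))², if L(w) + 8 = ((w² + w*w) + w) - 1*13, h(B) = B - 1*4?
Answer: (17 + √(19 + 3*I) + 6*I)² ≈ 416.54 + 271.13*I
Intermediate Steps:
h(B) = -4 + B (h(B) = B - 4 = -4 + B)
L(w) = -21 + w + 2*w² (L(w) = -8 + (((w² + w*w) + w) - 1*13) = -8 + (((w² + w²) + w) - 13) = -8 + ((2*w² + w) - 13) = -8 + ((w + 2*w²) - 13) = -8 + (-13 + w + 2*w²) = -21 + w + 2*w²)
L(√(h(√(-4 - 5)) + 23))² = (-21 + √((-4 + √(-4 - 5)) + 23) + 2*(√((-4 + √(-4 - 5)) + 23))²)² = (-21 + √((-4 + √(-9)) + 23) + 2*(√((-4 + √(-9)) + 23))²)² = (-21 + √((-4 + 3*I) + 23) + 2*(√((-4 + 3*I) + 23))²)² = (-21 + √(19 + 3*I) + 2*(√(19 + 3*I))²)² = (-21 + √(19 + 3*I) + 2*(19 + 3*I))² = (-21 + √(19 + 3*I) + (38 + 6*I))² = (17 + √(19 + 3*I) + 6*I)²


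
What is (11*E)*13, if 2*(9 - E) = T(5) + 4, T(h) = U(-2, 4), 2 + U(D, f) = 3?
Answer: 1859/2 ≈ 929.50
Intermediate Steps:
U(D, f) = 1 (U(D, f) = -2 + 3 = 1)
T(h) = 1
E = 13/2 (E = 9 - (1 + 4)/2 = 9 - 1/2*5 = 9 - 5/2 = 13/2 ≈ 6.5000)
(11*E)*13 = (11*(13/2))*13 = (143/2)*13 = 1859/2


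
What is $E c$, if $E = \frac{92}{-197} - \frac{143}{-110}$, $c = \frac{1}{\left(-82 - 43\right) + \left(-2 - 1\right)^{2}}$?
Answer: $- \frac{1641}{228520} \approx -0.007181$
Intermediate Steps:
$c = - \frac{1}{116}$ ($c = \frac{1}{\left(-82 - 43\right) + \left(-3\right)^{2}} = \frac{1}{-125 + 9} = \frac{1}{-116} = - \frac{1}{116} \approx -0.0086207$)
$E = \frac{1641}{1970}$ ($E = 92 \left(- \frac{1}{197}\right) - - \frac{13}{10} = - \frac{92}{197} + \frac{13}{10} = \frac{1641}{1970} \approx 0.83299$)
$E c = \frac{1641}{1970} \left(- \frac{1}{116}\right) = - \frac{1641}{228520}$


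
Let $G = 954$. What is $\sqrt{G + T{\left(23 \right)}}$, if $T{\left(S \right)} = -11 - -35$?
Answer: $\sqrt{978} \approx 31.273$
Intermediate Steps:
$T{\left(S \right)} = 24$ ($T{\left(S \right)} = -11 + 35 = 24$)
$\sqrt{G + T{\left(23 \right)}} = \sqrt{954 + 24} = \sqrt{978}$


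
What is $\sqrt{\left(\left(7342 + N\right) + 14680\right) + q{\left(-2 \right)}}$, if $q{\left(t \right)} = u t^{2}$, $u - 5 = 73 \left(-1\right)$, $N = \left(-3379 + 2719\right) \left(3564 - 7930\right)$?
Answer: $3 \sqrt{322590} \approx 1703.9$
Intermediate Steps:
$N = 2881560$ ($N = \left(-660\right) \left(-4366\right) = 2881560$)
$u = -68$ ($u = 5 + 73 \left(-1\right) = 5 - 73 = -68$)
$q{\left(t \right)} = - 68 t^{2}$
$\sqrt{\left(\left(7342 + N\right) + 14680\right) + q{\left(-2 \right)}} = \sqrt{\left(\left(7342 + 2881560\right) + 14680\right) - 68 \left(-2\right)^{2}} = \sqrt{\left(2888902 + 14680\right) - 272} = \sqrt{2903582 - 272} = \sqrt{2903310} = 3 \sqrt{322590}$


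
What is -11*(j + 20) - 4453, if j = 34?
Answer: -5047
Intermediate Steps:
-11*(j + 20) - 4453 = -11*(34 + 20) - 4453 = -11*54 - 4453 = -594 - 4453 = -5047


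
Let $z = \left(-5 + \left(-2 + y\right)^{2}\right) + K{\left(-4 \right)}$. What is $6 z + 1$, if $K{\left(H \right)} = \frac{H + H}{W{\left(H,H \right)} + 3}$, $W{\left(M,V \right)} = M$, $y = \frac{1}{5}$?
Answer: $\frac{961}{25} \approx 38.44$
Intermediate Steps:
$y = \frac{1}{5} \approx 0.2$
$K{\left(H \right)} = \frac{2 H}{3 + H}$ ($K{\left(H \right)} = \frac{H + H}{H + 3} = \frac{2 H}{3 + H}$)
$z = \frac{156}{25}$ ($z = \left(-5 + \left(-2 + \frac{1}{5}\right)^{2}\right) + 2 \left(-4\right) \frac{1}{3 - 4} = \left(-5 + \left(- \frac{9}{5}\right)^{2}\right) + 2 \left(-4\right) \frac{1}{-1} = \left(-5 + \frac{81}{25}\right) + 2 \left(-4\right) \left(-1\right) = - \frac{44}{25} + 8 = \frac{156}{25} \approx 6.24$)
$6 z + 1 = 6 \cdot \frac{156}{25} + 1 = \frac{936}{25} + 1 = \frac{961}{25}$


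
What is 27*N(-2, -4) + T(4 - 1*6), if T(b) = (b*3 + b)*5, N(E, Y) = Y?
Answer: -148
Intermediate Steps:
T(b) = 20*b (T(b) = (3*b + b)*5 = (4*b)*5 = 20*b)
27*N(-2, -4) + T(4 - 1*6) = 27*(-4) + 20*(4 - 1*6) = -108 + 20*(4 - 6) = -108 + 20*(-2) = -108 - 40 = -148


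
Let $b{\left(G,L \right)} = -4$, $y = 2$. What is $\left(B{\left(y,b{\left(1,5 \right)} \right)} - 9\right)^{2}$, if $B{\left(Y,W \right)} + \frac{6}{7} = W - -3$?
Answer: $\frac{5776}{49} \approx 117.88$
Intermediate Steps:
$B{\left(Y,W \right)} = \frac{15}{7} + W$ ($B{\left(Y,W \right)} = - \frac{6}{7} + \left(W - -3\right) = - \frac{6}{7} + \left(W + 3\right) = - \frac{6}{7} + \left(3 + W\right) = \frac{15}{7} + W$)
$\left(B{\left(y,b{\left(1,5 \right)} \right)} - 9\right)^{2} = \left(\left(\frac{15}{7} - 4\right) - 9\right)^{2} = \left(- \frac{13}{7} - 9\right)^{2} = \left(- \frac{76}{7}\right)^{2} = \frac{5776}{49}$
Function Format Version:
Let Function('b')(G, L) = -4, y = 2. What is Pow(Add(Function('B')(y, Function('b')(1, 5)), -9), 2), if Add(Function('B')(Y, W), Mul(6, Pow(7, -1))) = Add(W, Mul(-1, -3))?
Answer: Rational(5776, 49) ≈ 117.88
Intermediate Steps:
Function('B')(Y, W) = Add(Rational(15, 7), W) (Function('B')(Y, W) = Add(Rational(-6, 7), Add(W, Mul(-1, -3))) = Add(Rational(-6, 7), Add(W, 3)) = Add(Rational(-6, 7), Add(3, W)) = Add(Rational(15, 7), W))
Pow(Add(Function('B')(y, Function('b')(1, 5)), -9), 2) = Pow(Add(Add(Rational(15, 7), -4), -9), 2) = Pow(Add(Rational(-13, 7), -9), 2) = Pow(Rational(-76, 7), 2) = Rational(5776, 49)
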